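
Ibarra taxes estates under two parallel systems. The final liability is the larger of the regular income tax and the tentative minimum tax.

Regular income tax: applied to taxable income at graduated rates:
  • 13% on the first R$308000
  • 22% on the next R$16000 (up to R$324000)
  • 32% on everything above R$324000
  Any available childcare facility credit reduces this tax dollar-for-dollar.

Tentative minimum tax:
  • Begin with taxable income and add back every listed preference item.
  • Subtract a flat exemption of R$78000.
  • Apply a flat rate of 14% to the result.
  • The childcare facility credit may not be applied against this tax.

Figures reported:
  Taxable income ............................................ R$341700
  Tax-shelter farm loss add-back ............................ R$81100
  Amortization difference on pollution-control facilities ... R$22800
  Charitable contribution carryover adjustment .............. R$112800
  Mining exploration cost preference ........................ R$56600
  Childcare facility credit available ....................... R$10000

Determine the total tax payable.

Tentative minimum tax:
  Adjusted income: R$341700 + R$81100 + R$22800 + R$112800 + R$56600 = R$615000
  Less exemption R$78000 → base R$537000
  R$537000 × 14% = R$75180

Regular income tax:
  R$308000 × 13% = R$40040
  R$16000 × 22% = R$3520
  R$17700 × 32% = R$5664
  → R$49224
  Less childcare facility credit R$10000 → R$39224

R$75180 > R$39224, so the tentative minimum tax is the binding amount.

R$75180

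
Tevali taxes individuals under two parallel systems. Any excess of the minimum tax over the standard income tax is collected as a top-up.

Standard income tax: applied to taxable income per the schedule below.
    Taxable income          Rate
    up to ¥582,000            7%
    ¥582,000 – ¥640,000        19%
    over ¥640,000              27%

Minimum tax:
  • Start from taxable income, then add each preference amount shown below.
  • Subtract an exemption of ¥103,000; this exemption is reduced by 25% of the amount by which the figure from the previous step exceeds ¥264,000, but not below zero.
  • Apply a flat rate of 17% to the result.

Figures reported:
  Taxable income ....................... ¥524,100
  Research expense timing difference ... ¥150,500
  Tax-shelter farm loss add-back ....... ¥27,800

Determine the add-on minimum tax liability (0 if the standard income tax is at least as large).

¥82,721

Standard income tax:
  ¥524,100 × 7% = ¥36,687

Minimum tax:
  Adjusted income: ¥524,100 + ¥150,500 + ¥27,800 = ¥702,400
  Exemption: 25% × (¥702,400 − ¥264,000) = ¥109,600 ≥ ¥103,000, so the exemption is fully phased out
  Base: ¥702,400 − ¥0 = ¥702,400
  ¥702,400 × 17% = ¥119,408

Excess of minimum tax over standard income tax: ¥119,408 − ¥36,687 = ¥82,721.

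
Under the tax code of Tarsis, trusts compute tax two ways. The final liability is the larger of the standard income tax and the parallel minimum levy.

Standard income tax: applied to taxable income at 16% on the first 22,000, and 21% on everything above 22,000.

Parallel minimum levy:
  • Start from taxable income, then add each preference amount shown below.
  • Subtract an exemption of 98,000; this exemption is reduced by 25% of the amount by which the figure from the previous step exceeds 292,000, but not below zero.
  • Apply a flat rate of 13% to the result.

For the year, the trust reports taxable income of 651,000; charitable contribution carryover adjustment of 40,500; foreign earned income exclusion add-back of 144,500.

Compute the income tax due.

135,610

Standard income tax:
  22,000 × 16% = 3,520
  629,000 × 21% = 132,090
  → 135,610

Parallel minimum levy:
  Adjusted income: 651,000 + 40,500 + 144,500 = 836,000
  Exemption: 25% × (836,000 − 292,000) = 136,000 ≥ 98,000, so the exemption is fully phased out
  Base: 836,000 − 0 = 836,000
  836,000 × 13% = 108,680

135,610 > 108,680, so the standard income tax governs.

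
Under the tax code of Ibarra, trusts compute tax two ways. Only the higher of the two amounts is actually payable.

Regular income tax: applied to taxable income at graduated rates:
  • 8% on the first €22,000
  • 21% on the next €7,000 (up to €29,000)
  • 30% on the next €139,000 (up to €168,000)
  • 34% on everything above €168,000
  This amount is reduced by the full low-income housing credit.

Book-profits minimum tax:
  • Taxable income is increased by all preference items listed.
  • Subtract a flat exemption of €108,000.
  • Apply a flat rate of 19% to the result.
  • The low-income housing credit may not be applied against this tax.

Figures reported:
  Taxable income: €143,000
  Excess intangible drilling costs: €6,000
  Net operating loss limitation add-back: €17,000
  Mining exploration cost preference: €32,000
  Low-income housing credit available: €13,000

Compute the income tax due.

Regular income tax:
  €22,000 × 8% = €1,760
  €7,000 × 21% = €1,470
  €114,000 × 30% = €34,200
  → €37,430
  Less low-income housing credit €13,000 → €24,430

Book-profits minimum tax:
  Adjusted income: €143,000 + €6,000 + €17,000 + €32,000 = €198,000
  Less exemption €108,000 → base €90,000
  €90,000 × 19% = €17,100

€24,430 > €17,100, so the regular income tax governs.

€24,430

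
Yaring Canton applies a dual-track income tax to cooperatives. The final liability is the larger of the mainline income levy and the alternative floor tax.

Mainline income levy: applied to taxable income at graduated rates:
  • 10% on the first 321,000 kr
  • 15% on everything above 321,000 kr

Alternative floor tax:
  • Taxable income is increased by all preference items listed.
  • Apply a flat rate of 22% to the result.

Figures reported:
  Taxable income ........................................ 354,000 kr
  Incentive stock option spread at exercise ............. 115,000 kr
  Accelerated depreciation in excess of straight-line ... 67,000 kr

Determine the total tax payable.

117,920 kr

Mainline income levy:
  321,000 kr × 10% = 32,100 kr
  33,000 kr × 15% = 4,950 kr
  → 37,050 kr

Alternative floor tax:
  Adjusted income: 354,000 kr + 115,000 kr + 67,000 kr = 536,000 kr
  536,000 kr × 22% = 117,920 kr

117,920 kr > 37,050 kr, so the alternative floor tax is the binding amount.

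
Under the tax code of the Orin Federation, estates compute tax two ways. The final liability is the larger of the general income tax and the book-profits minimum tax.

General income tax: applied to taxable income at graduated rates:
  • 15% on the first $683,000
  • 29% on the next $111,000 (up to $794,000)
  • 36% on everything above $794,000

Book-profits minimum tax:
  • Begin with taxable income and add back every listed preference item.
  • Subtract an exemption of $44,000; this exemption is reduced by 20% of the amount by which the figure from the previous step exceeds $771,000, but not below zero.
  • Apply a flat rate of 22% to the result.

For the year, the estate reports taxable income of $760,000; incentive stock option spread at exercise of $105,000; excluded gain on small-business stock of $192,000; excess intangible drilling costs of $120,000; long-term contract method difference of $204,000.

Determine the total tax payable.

$303,820

Book-profits minimum tax:
  Adjusted income: $760,000 + $105,000 + $192,000 + $120,000 + $204,000 = $1,381,000
  Exemption: 20% × ($1,381,000 − $771,000) = $122,000 ≥ $44,000, so the exemption is fully phased out
  Base: $1,381,000 − $0 = $1,381,000
  $1,381,000 × 22% = $303,820

General income tax:
  $683,000 × 15% = $102,450
  $77,000 × 29% = $22,330
  → $124,780

$303,820 > $124,780, so the book-profits minimum tax is the binding amount.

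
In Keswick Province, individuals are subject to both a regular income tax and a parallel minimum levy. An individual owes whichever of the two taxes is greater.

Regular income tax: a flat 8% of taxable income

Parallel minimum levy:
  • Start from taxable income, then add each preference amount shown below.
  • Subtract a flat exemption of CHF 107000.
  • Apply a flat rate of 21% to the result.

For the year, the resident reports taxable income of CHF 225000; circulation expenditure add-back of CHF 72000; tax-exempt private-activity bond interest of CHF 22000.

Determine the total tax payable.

CHF 44520

Parallel minimum levy:
  Adjusted income: CHF 225000 + CHF 72000 + CHF 22000 = CHF 319000
  Less exemption CHF 107000 → base CHF 212000
  CHF 212000 × 21% = CHF 44520

Regular income tax:
  CHF 225000 × 8% = CHF 18000

CHF 44520 > CHF 18000, so the parallel minimum levy is the binding amount.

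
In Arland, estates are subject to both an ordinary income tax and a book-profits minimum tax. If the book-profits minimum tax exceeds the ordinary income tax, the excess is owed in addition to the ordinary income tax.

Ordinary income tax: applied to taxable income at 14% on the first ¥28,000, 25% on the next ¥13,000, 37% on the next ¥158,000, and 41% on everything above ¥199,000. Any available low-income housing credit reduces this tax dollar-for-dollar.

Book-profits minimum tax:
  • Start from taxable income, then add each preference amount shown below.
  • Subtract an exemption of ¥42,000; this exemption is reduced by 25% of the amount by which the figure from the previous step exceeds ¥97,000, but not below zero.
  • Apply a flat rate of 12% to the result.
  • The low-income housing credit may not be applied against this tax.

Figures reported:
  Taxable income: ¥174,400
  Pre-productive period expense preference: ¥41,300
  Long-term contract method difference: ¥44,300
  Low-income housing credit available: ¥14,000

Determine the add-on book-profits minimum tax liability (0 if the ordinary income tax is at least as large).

¥0

Ordinary income tax:
  ¥28,000 × 14% = ¥3,920
  ¥13,000 × 25% = ¥3,250
  ¥133,400 × 37% = ¥49,358
  → ¥56,528
  Less low-income housing credit ¥14,000 → ¥42,528

Book-profits minimum tax:
  Adjusted income: ¥174,400 + ¥41,300 + ¥44,300 = ¥260,000
  Exemption: ¥42,000 − 25% × (¥260,000 − ¥97,000) = ¥42,000 − ¥40,750 = ¥1,250
  Base: ¥260,000 − ¥1,250 = ¥258,750
  ¥258,750 × 12% = ¥31,050

¥31,050 ≤ ¥42,528, so no add-on is due.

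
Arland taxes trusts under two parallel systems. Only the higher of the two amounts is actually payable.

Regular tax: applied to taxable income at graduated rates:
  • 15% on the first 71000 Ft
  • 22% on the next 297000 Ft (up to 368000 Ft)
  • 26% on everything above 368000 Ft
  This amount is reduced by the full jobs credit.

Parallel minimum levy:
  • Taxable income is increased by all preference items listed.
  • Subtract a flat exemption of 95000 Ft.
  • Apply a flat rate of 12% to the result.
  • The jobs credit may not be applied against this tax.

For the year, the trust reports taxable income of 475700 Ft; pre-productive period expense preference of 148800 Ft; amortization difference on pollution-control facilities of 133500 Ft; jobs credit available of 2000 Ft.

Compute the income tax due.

Parallel minimum levy:
  Adjusted income: 475700 Ft + 148800 Ft + 133500 Ft = 758000 Ft
  Less exemption 95000 Ft → base 663000 Ft
  663000 Ft × 12% = 79560 Ft

Regular tax:
  71000 Ft × 15% = 10650 Ft
  297000 Ft × 22% = 65340 Ft
  107700 Ft × 26% = 28002 Ft
  → 103992 Ft
  Less jobs credit 2000 Ft → 101992 Ft

101992 Ft > 79560 Ft, so the regular tax governs.

101992 Ft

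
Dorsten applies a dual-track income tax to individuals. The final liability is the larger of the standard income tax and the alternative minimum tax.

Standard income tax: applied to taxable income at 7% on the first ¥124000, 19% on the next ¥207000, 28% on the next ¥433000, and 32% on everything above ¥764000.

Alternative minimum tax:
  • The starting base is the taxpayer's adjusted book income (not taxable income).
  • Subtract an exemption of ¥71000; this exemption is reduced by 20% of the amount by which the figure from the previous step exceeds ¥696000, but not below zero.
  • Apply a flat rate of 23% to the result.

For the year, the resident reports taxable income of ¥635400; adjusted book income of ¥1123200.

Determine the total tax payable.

¥258336

Standard income tax:
  ¥124000 × 7% = ¥8680
  ¥207000 × 19% = ¥39330
  ¥304400 × 28% = ¥85232
  → ¥133242

Alternative minimum tax:
  Base (adjusted book income): ¥1123200
  Exemption: 20% × (¥1123200 − ¥696000) = ¥85440 ≥ ¥71000, so the exemption is fully phased out
  Base: ¥1123200 − ¥0 = ¥1123200
  ¥1123200 × 23% = ¥258336

¥258336 > ¥133242, so the alternative minimum tax is the binding amount.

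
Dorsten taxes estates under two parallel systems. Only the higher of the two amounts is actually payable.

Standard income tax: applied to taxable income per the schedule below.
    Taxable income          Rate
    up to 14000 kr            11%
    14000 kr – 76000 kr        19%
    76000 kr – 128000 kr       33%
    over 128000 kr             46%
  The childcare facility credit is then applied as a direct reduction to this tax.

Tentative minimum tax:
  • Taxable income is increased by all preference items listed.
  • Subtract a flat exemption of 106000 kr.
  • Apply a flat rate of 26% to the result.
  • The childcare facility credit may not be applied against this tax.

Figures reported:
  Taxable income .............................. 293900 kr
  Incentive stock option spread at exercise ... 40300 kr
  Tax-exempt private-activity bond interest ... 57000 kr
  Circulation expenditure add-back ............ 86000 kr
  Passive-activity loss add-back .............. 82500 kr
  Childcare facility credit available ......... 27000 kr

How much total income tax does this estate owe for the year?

Tentative minimum tax:
  Adjusted income: 293900 kr + 40300 kr + 57000 kr + 86000 kr + 82500 kr = 559700 kr
  Less exemption 106000 kr → base 453700 kr
  453700 kr × 26% = 117962 kr

Standard income tax:
  14000 kr × 11% = 1540 kr
  62000 kr × 19% = 11780 kr
  52000 kr × 33% = 17160 kr
  165900 kr × 46% = 76314 kr
  → 106794 kr
  Less childcare facility credit 27000 kr → 79794 kr

117962 kr > 79794 kr, so the tentative minimum tax is the binding amount.

117962 kr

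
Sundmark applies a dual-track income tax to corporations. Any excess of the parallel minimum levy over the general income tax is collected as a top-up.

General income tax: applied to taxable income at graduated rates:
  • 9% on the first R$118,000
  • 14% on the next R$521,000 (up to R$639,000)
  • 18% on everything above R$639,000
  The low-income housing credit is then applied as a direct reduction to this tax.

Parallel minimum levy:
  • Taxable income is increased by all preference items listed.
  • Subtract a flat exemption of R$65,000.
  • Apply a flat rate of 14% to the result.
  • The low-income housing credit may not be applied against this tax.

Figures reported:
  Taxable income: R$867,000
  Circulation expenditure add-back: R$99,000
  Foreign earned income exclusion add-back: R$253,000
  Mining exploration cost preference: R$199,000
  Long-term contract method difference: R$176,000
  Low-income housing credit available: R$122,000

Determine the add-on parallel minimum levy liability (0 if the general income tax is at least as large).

R$211,460

Parallel minimum levy:
  Adjusted income: R$867,000 + R$99,000 + R$253,000 + R$199,000 + R$176,000 = R$1,594,000
  Less exemption R$65,000 → base R$1,529,000
  R$1,529,000 × 14% = R$214,060

General income tax:
  R$118,000 × 9% = R$10,620
  R$521,000 × 14% = R$72,940
  R$228,000 × 18% = R$41,040
  → R$124,600
  Less low-income housing credit R$122,000 → R$2,600

Excess of parallel minimum levy over general income tax: R$214,060 − R$2,600 = R$211,460.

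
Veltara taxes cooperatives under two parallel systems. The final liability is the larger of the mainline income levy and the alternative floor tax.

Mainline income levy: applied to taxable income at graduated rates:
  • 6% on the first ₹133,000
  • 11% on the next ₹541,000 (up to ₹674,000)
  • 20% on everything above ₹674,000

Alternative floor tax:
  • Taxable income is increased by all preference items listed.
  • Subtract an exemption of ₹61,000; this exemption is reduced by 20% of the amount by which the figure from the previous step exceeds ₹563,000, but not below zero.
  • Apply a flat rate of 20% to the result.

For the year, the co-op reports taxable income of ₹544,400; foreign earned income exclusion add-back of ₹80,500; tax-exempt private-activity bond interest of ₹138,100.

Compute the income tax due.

₹148,400

Mainline income levy:
  ₹133,000 × 6% = ₹7,980
  ₹411,400 × 11% = ₹45,254
  → ₹53,234

Alternative floor tax:
  Adjusted income: ₹544,400 + ₹80,500 + ₹138,100 = ₹763,000
  Exemption: ₹61,000 − 20% × (₹763,000 − ₹563,000) = ₹61,000 − ₹40,000 = ₹21,000
  Base: ₹763,000 − ₹21,000 = ₹742,000
  ₹742,000 × 20% = ₹148,400

₹148,400 > ₹53,234, so the alternative floor tax is the binding amount.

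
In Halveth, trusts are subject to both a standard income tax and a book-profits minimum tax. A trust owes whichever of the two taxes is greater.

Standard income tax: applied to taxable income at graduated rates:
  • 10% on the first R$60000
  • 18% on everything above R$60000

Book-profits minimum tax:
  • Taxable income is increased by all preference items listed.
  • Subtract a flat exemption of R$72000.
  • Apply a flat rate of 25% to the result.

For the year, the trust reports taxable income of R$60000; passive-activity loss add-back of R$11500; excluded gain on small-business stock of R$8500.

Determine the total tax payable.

R$6000

Standard income tax:
  R$60000 × 10% = R$6000

Book-profits minimum tax:
  Adjusted income: R$60000 + R$11500 + R$8500 = R$80000
  Less exemption R$72000 → base R$8000
  R$8000 × 25% = R$2000

R$6000 > R$2000, so the standard income tax governs.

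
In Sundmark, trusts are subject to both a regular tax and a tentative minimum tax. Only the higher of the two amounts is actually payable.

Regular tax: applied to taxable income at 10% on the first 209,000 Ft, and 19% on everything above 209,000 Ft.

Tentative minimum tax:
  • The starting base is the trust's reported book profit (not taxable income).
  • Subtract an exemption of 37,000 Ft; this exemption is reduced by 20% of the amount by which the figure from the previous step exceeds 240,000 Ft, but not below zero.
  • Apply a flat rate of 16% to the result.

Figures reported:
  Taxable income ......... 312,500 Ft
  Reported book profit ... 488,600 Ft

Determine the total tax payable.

78,176 Ft

Tentative minimum tax:
  Base (reported book profit): 488,600 Ft
  Exemption: 20% × (488,600 Ft − 240,000 Ft) = 49,720 Ft ≥ 37,000 Ft, so the exemption is fully phased out
  Base: 488,600 Ft − 0 Ft = 488,600 Ft
  488,600 Ft × 16% = 78,176 Ft

Regular tax:
  209,000 Ft × 10% = 20,900 Ft
  103,500 Ft × 19% = 19,665 Ft
  → 40,565 Ft

78,176 Ft > 40,565 Ft, so the tentative minimum tax is the binding amount.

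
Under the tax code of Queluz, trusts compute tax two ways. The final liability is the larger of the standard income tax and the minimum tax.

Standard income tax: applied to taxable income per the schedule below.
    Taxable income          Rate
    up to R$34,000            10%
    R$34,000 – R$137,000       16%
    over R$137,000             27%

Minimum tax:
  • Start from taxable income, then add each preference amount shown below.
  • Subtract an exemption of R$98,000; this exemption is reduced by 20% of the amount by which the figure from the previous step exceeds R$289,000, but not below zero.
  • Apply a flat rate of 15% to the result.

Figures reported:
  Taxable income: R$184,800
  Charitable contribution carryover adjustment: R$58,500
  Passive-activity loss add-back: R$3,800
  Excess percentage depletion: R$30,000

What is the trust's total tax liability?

R$32,786

Minimum tax:
  Adjusted income: R$184,800 + R$58,500 + R$3,800 + R$30,000 = R$277,100
  Exemption: R$277,100 ≤ R$289,000, so full R$98,000 applies
  Base: R$277,100 − R$98,000 = R$179,100
  R$179,100 × 15% = R$26,865

Standard income tax:
  R$34,000 × 10% = R$3,400
  R$103,000 × 16% = R$16,480
  R$47,800 × 27% = R$12,906
  → R$32,786

R$32,786 > R$26,865, so the standard income tax governs.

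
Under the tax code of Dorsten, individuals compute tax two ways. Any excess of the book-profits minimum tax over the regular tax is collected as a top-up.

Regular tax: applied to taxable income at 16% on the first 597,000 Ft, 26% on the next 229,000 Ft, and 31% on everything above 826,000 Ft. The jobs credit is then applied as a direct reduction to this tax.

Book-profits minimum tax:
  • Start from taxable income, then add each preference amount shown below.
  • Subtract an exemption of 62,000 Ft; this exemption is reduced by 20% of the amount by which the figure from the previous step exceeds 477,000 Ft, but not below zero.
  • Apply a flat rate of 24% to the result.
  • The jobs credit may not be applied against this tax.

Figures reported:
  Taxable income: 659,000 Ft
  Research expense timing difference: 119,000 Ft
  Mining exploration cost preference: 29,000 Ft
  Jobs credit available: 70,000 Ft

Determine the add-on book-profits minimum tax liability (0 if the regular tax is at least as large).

Regular tax:
  597,000 Ft × 16% = 95,520 Ft
  62,000 Ft × 26% = 16,120 Ft
  → 111,640 Ft
  Less jobs credit 70,000 Ft → 41,640 Ft

Book-profits minimum tax:
  Adjusted income: 659,000 Ft + 119,000 Ft + 29,000 Ft = 807,000 Ft
  Exemption: 20% × (807,000 Ft − 477,000 Ft) = 66,000 Ft ≥ 62,000 Ft, so the exemption is fully phased out
  Base: 807,000 Ft − 0 Ft = 807,000 Ft
  807,000 Ft × 24% = 193,680 Ft

Excess of book-profits minimum tax over regular tax: 193,680 Ft − 41,640 Ft = 152,040 Ft.

152,040 Ft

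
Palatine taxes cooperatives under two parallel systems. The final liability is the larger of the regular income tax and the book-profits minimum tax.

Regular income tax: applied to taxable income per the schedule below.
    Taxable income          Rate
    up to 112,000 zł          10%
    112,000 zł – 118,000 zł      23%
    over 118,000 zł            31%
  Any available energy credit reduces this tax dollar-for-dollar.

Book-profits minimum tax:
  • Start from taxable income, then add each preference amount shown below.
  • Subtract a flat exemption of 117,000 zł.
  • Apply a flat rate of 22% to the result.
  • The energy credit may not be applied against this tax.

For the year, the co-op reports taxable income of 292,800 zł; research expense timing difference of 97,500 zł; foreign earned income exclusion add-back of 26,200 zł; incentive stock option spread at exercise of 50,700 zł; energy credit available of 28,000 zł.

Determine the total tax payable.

Book-profits minimum tax:
  Adjusted income: 292,800 zł + 97,500 zł + 26,200 zł + 50,700 zł = 467,200 zł
  Less exemption 117,000 zł → base 350,200 zł
  350,200 zł × 22% = 77,044 zł

Regular income tax:
  112,000 zł × 10% = 11,200 zł
  6,000 zł × 23% = 1,380 zł
  174,800 zł × 31% = 54,188 zł
  → 66,768 zł
  Less energy credit 28,000 zł → 38,768 zł

77,044 zł > 38,768 zł, so the book-profits minimum tax is the binding amount.

77,044 zł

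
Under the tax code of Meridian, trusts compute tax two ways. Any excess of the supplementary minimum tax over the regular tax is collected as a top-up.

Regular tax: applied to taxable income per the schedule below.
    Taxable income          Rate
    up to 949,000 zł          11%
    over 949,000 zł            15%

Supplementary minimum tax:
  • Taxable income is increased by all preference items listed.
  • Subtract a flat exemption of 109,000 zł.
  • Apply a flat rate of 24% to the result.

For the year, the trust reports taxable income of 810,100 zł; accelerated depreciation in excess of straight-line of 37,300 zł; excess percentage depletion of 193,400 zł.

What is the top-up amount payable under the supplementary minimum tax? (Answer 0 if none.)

Supplementary minimum tax:
  Adjusted income: 810,100 zł + 37,300 zł + 193,400 zł = 1,040,800 zł
  Less exemption 109,000 zł → base 931,800 zł
  931,800 zł × 24% = 223,632 zł

Regular tax:
  810,100 zł × 11% = 89,111 zł

Excess of supplementary minimum tax over regular tax: 223,632 zł − 89,111 zł = 134,521 zł.

134,521 zł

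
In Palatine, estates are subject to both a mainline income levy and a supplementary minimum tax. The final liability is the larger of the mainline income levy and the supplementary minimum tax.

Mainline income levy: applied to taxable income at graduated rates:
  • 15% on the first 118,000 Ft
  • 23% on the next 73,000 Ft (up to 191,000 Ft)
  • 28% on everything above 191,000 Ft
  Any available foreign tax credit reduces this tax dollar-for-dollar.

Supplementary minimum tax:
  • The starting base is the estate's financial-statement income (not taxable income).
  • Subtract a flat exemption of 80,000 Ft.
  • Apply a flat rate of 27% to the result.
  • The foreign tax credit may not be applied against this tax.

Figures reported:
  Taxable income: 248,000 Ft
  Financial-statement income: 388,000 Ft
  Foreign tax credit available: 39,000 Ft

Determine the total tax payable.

83,160 Ft

Mainline income levy:
  118,000 Ft × 15% = 17,700 Ft
  73,000 Ft × 23% = 16,790 Ft
  57,000 Ft × 28% = 15,960 Ft
  → 50,450 Ft
  Less foreign tax credit 39,000 Ft → 11,450 Ft

Supplementary minimum tax:
  Base (financial-statement income): 388,000 Ft
  Less exemption 80,000 Ft → base 308,000 Ft
  308,000 Ft × 27% = 83,160 Ft

83,160 Ft > 11,450 Ft, so the supplementary minimum tax is the binding amount.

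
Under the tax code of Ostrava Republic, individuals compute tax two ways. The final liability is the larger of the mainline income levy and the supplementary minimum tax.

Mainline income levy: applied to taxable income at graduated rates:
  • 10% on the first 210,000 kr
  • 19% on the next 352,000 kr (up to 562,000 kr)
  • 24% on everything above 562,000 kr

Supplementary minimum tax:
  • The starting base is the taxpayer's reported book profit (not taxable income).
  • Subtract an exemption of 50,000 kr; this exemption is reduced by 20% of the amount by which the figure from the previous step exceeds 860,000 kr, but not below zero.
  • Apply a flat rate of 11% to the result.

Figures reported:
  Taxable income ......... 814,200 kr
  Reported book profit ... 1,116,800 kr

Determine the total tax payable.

148,408 kr

Mainline income levy:
  210,000 kr × 10% = 21,000 kr
  352,000 kr × 19% = 66,880 kr
  252,200 kr × 24% = 60,528 kr
  → 148,408 kr

Supplementary minimum tax:
  Base (reported book profit): 1,116,800 kr
  Exemption: 20% × (1,116,800 kr − 860,000 kr) = 51,360 kr ≥ 50,000 kr, so the exemption is fully phased out
  Base: 1,116,800 kr − 0 kr = 1,116,800 kr
  1,116,800 kr × 11% = 122,848 kr

148,408 kr > 122,848 kr, so the mainline income levy governs.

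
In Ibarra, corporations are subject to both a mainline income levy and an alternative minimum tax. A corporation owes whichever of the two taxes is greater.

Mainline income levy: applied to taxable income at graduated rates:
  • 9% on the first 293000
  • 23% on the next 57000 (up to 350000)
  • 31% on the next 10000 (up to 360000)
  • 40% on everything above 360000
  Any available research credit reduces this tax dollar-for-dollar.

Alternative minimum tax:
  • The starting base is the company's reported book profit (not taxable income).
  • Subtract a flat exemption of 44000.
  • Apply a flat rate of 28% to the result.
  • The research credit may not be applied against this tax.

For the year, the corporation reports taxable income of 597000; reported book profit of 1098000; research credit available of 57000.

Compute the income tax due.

295120

Mainline income levy:
  293000 × 9% = 26370
  57000 × 23% = 13110
  10000 × 31% = 3100
  237000 × 40% = 94800
  → 137380
  Less research credit 57000 → 80380

Alternative minimum tax:
  Base (reported book profit): 1098000
  Less exemption 44000 → base 1054000
  1054000 × 28% = 295120

295120 > 80380, so the alternative minimum tax is the binding amount.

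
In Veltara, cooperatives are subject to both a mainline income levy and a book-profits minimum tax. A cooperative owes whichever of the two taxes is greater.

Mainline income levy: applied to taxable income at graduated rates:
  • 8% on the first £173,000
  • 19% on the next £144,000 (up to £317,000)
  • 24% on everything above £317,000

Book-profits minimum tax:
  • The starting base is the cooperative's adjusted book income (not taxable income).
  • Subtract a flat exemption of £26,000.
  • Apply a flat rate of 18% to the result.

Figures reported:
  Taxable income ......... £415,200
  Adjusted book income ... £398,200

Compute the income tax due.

Mainline income levy:
  £173,000 × 8% = £13,840
  £144,000 × 19% = £27,360
  £98,200 × 24% = £23,568
  → £64,768

Book-profits minimum tax:
  Base (adjusted book income): £398,200
  Less exemption £26,000 → base £372,200
  £372,200 × 18% = £66,996

£66,996 > £64,768, so the book-profits minimum tax is the binding amount.

£66,996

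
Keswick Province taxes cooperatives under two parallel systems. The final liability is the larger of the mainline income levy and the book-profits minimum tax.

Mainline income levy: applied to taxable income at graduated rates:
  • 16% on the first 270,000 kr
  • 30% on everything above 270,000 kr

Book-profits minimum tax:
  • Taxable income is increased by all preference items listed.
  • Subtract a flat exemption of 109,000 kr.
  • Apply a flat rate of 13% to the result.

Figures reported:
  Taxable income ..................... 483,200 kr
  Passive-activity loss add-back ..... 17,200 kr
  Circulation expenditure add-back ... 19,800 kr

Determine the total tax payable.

Book-profits minimum tax:
  Adjusted income: 483,200 kr + 17,200 kr + 19,800 kr = 520,200 kr
  Less exemption 109,000 kr → base 411,200 kr
  411,200 kr × 13% = 53,456 kr

Mainline income levy:
  270,000 kr × 16% = 43,200 kr
  213,200 kr × 30% = 63,960 kr
  → 107,160 kr

107,160 kr > 53,456 kr, so the mainline income levy governs.

107,160 kr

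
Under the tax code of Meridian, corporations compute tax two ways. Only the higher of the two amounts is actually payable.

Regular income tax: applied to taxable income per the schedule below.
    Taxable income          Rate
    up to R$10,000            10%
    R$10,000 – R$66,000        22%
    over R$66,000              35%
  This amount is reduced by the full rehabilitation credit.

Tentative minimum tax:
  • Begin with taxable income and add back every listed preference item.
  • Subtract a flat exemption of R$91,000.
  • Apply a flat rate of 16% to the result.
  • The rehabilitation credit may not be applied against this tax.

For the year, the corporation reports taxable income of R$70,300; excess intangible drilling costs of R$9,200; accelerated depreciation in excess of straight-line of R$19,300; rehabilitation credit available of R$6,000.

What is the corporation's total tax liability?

R$8,825

Tentative minimum tax:
  Adjusted income: R$70,300 + R$9,200 + R$19,300 = R$98,800
  Less exemption R$91,000 → base R$7,800
  R$7,800 × 16% = R$1,248

Regular income tax:
  R$10,000 × 10% = R$1,000
  R$56,000 × 22% = R$12,320
  R$4,300 × 35% = R$1,505
  → R$14,825
  Less rehabilitation credit R$6,000 → R$8,825

R$8,825 > R$1,248, so the regular income tax governs.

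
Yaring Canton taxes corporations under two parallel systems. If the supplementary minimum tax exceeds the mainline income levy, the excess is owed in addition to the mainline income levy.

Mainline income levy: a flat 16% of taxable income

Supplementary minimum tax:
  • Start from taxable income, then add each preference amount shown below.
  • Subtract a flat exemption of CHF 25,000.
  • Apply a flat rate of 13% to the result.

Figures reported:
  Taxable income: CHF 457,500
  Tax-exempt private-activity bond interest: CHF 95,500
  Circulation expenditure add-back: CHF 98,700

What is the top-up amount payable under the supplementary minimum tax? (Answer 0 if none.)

CHF 8,271

Supplementary minimum tax:
  Adjusted income: CHF 457,500 + CHF 95,500 + CHF 98,700 = CHF 651,700
  Less exemption CHF 25,000 → base CHF 626,700
  CHF 626,700 × 13% = CHF 81,471

Mainline income levy:
  CHF 457,500 × 16% = CHF 73,200

Excess of supplementary minimum tax over mainline income levy: CHF 81,471 − CHF 73,200 = CHF 8,271.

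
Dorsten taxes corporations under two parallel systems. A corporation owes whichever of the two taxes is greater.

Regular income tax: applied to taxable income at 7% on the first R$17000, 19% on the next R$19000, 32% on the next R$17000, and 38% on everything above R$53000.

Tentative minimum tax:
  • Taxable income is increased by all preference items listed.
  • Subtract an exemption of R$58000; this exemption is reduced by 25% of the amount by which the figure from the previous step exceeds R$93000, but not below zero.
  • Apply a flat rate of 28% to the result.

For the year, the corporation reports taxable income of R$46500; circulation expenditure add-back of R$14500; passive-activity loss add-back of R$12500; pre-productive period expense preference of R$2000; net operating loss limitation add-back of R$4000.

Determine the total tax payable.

R$8160

Tentative minimum tax:
  Adjusted income: R$46500 + R$14500 + R$12500 + R$2000 + R$4000 = R$79500
  Exemption: R$79500 ≤ R$93000, so full R$58000 applies
  Base: R$79500 − R$58000 = R$21500
  R$21500 × 28% = R$6020

Regular income tax:
  R$17000 × 7% = R$1190
  R$19000 × 19% = R$3610
  R$10500 × 32% = R$3360
  → R$8160

R$8160 > R$6020, so the regular income tax governs.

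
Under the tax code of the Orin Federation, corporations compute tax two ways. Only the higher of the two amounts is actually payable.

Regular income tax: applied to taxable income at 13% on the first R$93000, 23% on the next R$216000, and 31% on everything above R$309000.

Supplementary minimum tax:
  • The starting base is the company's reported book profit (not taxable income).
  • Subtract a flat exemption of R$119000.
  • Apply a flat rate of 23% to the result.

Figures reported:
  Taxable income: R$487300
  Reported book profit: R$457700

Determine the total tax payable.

R$117043

Supplementary minimum tax:
  Base (reported book profit): R$457700
  Less exemption R$119000 → base R$338700
  R$338700 × 23% = R$77901

Regular income tax:
  R$93000 × 13% = R$12090
  R$216000 × 23% = R$49680
  R$178300 × 31% = R$55273
  → R$117043

R$117043 > R$77901, so the regular income tax governs.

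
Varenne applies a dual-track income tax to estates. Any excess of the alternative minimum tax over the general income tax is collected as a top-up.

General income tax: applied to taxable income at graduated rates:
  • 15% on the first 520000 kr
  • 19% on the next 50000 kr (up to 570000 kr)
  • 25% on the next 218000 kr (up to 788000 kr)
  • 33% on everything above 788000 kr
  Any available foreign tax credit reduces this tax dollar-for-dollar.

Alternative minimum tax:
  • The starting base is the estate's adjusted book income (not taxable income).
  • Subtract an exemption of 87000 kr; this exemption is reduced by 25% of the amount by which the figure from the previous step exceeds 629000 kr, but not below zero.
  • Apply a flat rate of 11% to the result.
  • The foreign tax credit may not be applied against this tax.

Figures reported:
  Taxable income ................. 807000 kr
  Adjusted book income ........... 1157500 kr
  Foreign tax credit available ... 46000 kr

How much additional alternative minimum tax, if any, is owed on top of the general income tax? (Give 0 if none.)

Alternative minimum tax:
  Base (adjusted book income): 1157500 kr
  Exemption: 25% × (1157500 kr − 629000 kr) = 132125 kr ≥ 87000 kr, so the exemption is fully phased out
  Base: 1157500 kr − 0 kr = 1157500 kr
  1157500 kr × 11% = 127325 kr

General income tax:
  520000 kr × 15% = 78000 kr
  50000 kr × 19% = 9500 kr
  218000 kr × 25% = 54500 kr
  19000 kr × 33% = 6270 kr
  → 148270 kr
  Less foreign tax credit 46000 kr → 102270 kr

Excess of alternative minimum tax over general income tax: 127325 kr − 102270 kr = 25055 kr.

25055 kr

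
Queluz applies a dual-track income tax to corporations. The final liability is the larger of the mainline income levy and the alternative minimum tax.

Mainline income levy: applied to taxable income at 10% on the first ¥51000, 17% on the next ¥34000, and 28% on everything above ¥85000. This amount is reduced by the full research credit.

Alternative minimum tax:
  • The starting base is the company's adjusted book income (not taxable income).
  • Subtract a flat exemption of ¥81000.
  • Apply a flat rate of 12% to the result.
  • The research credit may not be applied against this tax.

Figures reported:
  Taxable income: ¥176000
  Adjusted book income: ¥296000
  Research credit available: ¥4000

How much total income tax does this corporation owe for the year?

Alternative minimum tax:
  Base (adjusted book income): ¥296000
  Less exemption ¥81000 → base ¥215000
  ¥215000 × 12% = ¥25800

Mainline income levy:
  ¥51000 × 10% = ¥5100
  ¥34000 × 17% = ¥5780
  ¥91000 × 28% = ¥25480
  → ¥36360
  Less research credit ¥4000 → ¥32360

¥32360 > ¥25800, so the mainline income levy governs.

¥32360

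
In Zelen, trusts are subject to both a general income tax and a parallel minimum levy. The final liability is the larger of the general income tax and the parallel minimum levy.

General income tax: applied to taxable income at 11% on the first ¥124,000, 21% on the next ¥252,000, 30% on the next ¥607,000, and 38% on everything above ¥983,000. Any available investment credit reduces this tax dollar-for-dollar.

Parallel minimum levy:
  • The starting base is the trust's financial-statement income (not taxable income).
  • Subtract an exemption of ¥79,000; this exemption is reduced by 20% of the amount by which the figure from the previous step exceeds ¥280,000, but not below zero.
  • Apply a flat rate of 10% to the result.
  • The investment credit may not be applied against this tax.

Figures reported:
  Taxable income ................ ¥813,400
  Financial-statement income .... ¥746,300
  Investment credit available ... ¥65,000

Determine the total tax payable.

Parallel minimum levy:
  Base (financial-statement income): ¥746,300
  Exemption: 20% × (¥746,300 − ¥280,000) = ¥93,260 ≥ ¥79,000, so the exemption is fully phased out
  Base: ¥746,300 − ¥0 = ¥746,300
  ¥746,300 × 10% = ¥74,630

General income tax:
  ¥124,000 × 11% = ¥13,640
  ¥252,000 × 21% = ¥52,920
  ¥437,400 × 30% = ¥131,220
  → ¥197,780
  Less investment credit ¥65,000 → ¥132,780

¥132,780 > ¥74,630, so the general income tax governs.

¥132,780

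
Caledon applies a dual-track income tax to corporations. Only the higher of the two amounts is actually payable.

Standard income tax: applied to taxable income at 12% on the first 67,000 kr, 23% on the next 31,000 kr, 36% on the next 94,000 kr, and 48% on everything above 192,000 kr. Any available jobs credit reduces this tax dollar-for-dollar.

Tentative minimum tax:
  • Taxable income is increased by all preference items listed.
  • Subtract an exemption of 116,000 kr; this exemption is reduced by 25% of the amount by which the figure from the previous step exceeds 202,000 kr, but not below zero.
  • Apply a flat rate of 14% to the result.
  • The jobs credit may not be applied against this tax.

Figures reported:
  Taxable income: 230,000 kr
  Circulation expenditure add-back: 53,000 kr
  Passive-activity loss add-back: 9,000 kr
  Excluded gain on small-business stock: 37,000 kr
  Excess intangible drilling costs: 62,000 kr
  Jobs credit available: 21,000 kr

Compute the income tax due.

Tentative minimum tax:
  Adjusted income: 230,000 kr + 53,000 kr + 9,000 kr + 37,000 kr + 62,000 kr = 391,000 kr
  Exemption: 116,000 kr − 25% × (391,000 kr − 202,000 kr) = 116,000 kr − 47,250 kr = 68,750 kr
  Base: 391,000 kr − 68,750 kr = 322,250 kr
  322,250 kr × 14% = 45,115 kr

Standard income tax:
  67,000 kr × 12% = 8,040 kr
  31,000 kr × 23% = 7,130 kr
  94,000 kr × 36% = 33,840 kr
  38,000 kr × 48% = 18,240 kr
  → 67,250 kr
  Less jobs credit 21,000 kr → 46,250 kr

46,250 kr > 45,115 kr, so the standard income tax governs.

46,250 kr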